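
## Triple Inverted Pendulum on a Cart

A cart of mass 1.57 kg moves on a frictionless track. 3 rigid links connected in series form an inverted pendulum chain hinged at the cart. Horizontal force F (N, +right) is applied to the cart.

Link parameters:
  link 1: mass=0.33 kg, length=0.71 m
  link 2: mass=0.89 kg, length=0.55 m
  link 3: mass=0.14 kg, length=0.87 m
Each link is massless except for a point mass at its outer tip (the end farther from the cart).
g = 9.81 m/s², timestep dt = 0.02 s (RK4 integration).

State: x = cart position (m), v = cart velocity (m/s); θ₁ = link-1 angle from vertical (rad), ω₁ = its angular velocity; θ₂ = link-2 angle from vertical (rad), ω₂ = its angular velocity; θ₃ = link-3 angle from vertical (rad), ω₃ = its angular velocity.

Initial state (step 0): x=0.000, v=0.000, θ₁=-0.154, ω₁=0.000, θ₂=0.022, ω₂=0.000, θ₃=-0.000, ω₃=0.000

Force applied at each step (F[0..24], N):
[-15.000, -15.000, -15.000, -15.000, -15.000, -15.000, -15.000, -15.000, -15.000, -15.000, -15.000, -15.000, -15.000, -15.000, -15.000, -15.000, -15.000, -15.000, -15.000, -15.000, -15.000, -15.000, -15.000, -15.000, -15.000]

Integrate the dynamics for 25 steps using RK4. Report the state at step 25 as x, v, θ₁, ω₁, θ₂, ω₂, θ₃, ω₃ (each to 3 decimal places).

apply F[0]=-15.000 → step 1: x=-0.002, v=-0.165, θ₁=-0.154, ω₁=0.035, θ₂=0.025, ω₂=0.264, θ₃=-0.000, ω₃=-0.006
apply F[1]=-15.000 → step 2: x=-0.007, v=-0.330, θ₁=-0.153, ω₁=0.069, θ₂=0.033, ω₂=0.533, θ₃=-0.000, ω₃=-0.013
apply F[2]=-15.000 → step 3: x=-0.015, v=-0.495, θ₁=-0.151, ω₁=0.100, θ₂=0.046, ω₂=0.810, θ₃=-0.001, ω₃=-0.023
apply F[3]=-15.000 → step 4: x=-0.026, v=-0.662, θ₁=-0.149, ω₁=0.130, θ₂=0.065, ω₂=1.098, θ₃=-0.001, ω₃=-0.037
apply F[4]=-15.000 → step 5: x=-0.041, v=-0.831, θ₁=-0.146, ω₁=0.159, θ₂=0.090, ω₂=1.398, θ₃=-0.002, ω₃=-0.054
apply F[5]=-15.000 → step 6: x=-0.060, v=-1.001, θ₁=-0.142, ω₁=0.188, θ₂=0.121, ω₂=1.711, θ₃=-0.003, ω₃=-0.076
apply F[6]=-15.000 → step 7: x=-0.081, v=-1.173, θ₁=-0.138, ω₁=0.224, θ₂=0.158, ω₂=2.032, θ₃=-0.005, ω₃=-0.102
apply F[7]=-15.000 → step 8: x=-0.107, v=-1.348, θ₁=-0.133, ω₁=0.270, θ₂=0.202, ω₂=2.357, θ₃=-0.008, ω₃=-0.131
apply F[8]=-15.000 → step 9: x=-0.135, v=-1.526, θ₁=-0.127, ω₁=0.336, θ₂=0.253, ω₂=2.678, θ₃=-0.010, ω₃=-0.161
apply F[9]=-15.000 → step 10: x=-0.168, v=-1.706, θ₁=-0.120, ω₁=0.428, θ₂=0.309, ω₂=2.987, θ₃=-0.014, ω₃=-0.189
apply F[10]=-15.000 → step 11: x=-0.204, v=-1.889, θ₁=-0.110, ω₁=0.553, θ₂=0.372, ω₂=3.276, θ₃=-0.018, ω₃=-0.212
apply F[11]=-15.000 → step 12: x=-0.243, v=-2.073, θ₁=-0.097, ω₁=0.718, θ₂=0.440, ω₂=3.538, θ₃=-0.022, ω₃=-0.229
apply F[12]=-15.000 → step 13: x=-0.287, v=-2.260, θ₁=-0.081, ω₁=0.926, θ₂=0.513, ω₂=3.768, θ₃=-0.027, ω₃=-0.237
apply F[13]=-15.000 → step 14: x=-0.334, v=-2.448, θ₁=-0.060, ω₁=1.180, θ₂=0.591, ω₂=3.963, θ₃=-0.032, ω₃=-0.234
apply F[14]=-15.000 → step 15: x=-0.384, v=-2.638, θ₁=-0.033, ω₁=1.482, θ₂=0.672, ω₂=4.117, θ₃=-0.036, ω₃=-0.220
apply F[15]=-15.000 → step 16: x=-0.439, v=-2.829, θ₁=-0.000, ω₁=1.832, θ₂=0.755, ω₂=4.225, θ₃=-0.040, ω₃=-0.193
apply F[16]=-15.000 → step 17: x=-0.498, v=-3.020, θ₁=0.040, ω₁=2.228, θ₂=0.840, ω₂=4.278, θ₃=-0.044, ω₃=-0.154
apply F[17]=-15.000 → step 18: x=-0.560, v=-3.211, θ₁=0.089, ω₁=2.670, θ₂=0.926, ω₂=4.265, θ₃=-0.047, ω₃=-0.102
apply F[18]=-15.000 → step 19: x=-0.626, v=-3.400, θ₁=0.147, ω₁=3.153, θ₂=1.010, ω₂=4.171, θ₃=-0.048, ω₃=-0.039
apply F[19]=-15.000 → step 20: x=-0.696, v=-3.586, θ₁=0.215, ω₁=3.674, θ₂=1.092, ω₂=3.978, θ₃=-0.048, ω₃=0.036
apply F[20]=-15.000 → step 21: x=-0.769, v=-3.766, θ₁=0.294, ω₁=4.227, θ₂=1.169, ω₂=3.666, θ₃=-0.046, ω₃=0.123
apply F[21]=-15.000 → step 22: x=-0.846, v=-3.934, θ₁=0.385, ω₁=4.810, θ₂=1.238, ω₂=3.213, θ₃=-0.043, ω₃=0.224
apply F[22]=-15.000 → step 23: x=-0.927, v=-4.085, θ₁=0.487, ω₁=5.423, θ₂=1.296, ω₂=2.596, θ₃=-0.037, ω₃=0.345
apply F[23]=-15.000 → step 24: x=-1.010, v=-4.207, θ₁=0.602, ω₁=6.075, θ₂=1.340, ω₂=1.791, θ₃=-0.029, ω₃=0.497
apply F[24]=-15.000 → step 25: x=-1.095, v=-4.285, θ₁=0.730, ω₁=6.784, θ₂=1.366, ω₂=0.777, θ₃=-0.017, ω₃=0.709

Answer: x=-1.095, v=-4.285, θ₁=0.730, ω₁=6.784, θ₂=1.366, ω₂=0.777, θ₃=-0.017, ω₃=0.709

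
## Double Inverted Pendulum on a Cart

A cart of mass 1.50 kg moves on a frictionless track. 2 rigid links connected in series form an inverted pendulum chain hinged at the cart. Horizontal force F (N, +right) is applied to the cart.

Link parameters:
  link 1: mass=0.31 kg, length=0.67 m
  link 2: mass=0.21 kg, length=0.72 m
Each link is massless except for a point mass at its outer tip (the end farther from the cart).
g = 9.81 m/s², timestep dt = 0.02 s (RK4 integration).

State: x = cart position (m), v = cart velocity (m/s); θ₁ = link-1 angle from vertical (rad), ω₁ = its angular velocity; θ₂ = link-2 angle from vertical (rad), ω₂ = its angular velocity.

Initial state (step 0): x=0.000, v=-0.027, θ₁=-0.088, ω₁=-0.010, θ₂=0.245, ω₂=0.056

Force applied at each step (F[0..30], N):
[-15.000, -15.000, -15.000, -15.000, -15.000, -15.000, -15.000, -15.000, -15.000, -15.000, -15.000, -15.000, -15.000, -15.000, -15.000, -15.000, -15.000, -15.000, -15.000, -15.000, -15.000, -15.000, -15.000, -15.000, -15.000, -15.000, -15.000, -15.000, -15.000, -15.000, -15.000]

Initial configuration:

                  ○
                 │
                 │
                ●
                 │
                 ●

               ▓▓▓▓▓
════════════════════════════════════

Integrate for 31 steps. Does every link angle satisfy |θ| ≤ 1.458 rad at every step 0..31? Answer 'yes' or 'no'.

Answer: no

Derivation:
apply F[0]=-15.000 → step 1: x=-0.002, v=-0.221, θ₁=-0.086, ω₁=0.191, θ₂=0.248, ω₂=0.207
apply F[1]=-15.000 → step 2: x=-0.009, v=-0.415, θ₁=-0.080, ω₁=0.395, θ₂=0.253, ω₂=0.356
apply F[2]=-15.000 → step 3: x=-0.019, v=-0.610, θ₁=-0.070, ω₁=0.603, θ₂=0.262, ω₂=0.503
apply F[3]=-15.000 → step 4: x=-0.033, v=-0.806, θ₁=-0.056, ω₁=0.819, θ₂=0.273, ω₂=0.644
apply F[4]=-15.000 → step 5: x=-0.051, v=-1.003, θ₁=-0.038, ω₁=1.046, θ₂=0.288, ω₂=0.777
apply F[5]=-15.000 → step 6: x=-0.073, v=-1.202, θ₁=-0.014, ω₁=1.285, θ₂=0.304, ω₂=0.901
apply F[6]=-15.000 → step 7: x=-0.099, v=-1.402, θ₁=0.014, ω₁=1.540, θ₂=0.324, ω₂=1.012
apply F[7]=-15.000 → step 8: x=-0.129, v=-1.603, θ₁=0.047, ω₁=1.813, θ₂=0.345, ω₂=1.108
apply F[8]=-15.000 → step 9: x=-0.164, v=-1.806, θ₁=0.087, ω₁=2.105, θ₂=0.368, ω₂=1.186
apply F[9]=-15.000 → step 10: x=-0.202, v=-2.009, θ₁=0.132, ω₁=2.418, θ₂=0.392, ω₂=1.244
apply F[10]=-15.000 → step 11: x=-0.244, v=-2.212, θ₁=0.183, ω₁=2.752, θ₂=0.417, ω₂=1.278
apply F[11]=-15.000 → step 12: x=-0.290, v=-2.414, θ₁=0.242, ω₁=3.106, θ₂=0.443, ω₂=1.291
apply F[12]=-15.000 → step 13: x=-0.340, v=-2.612, θ₁=0.308, ω₁=3.475, θ₂=0.469, ω₂=1.283
apply F[13]=-15.000 → step 14: x=-0.395, v=-2.804, θ₁=0.381, ω₁=3.855, θ₂=0.494, ω₂=1.262
apply F[14]=-15.000 → step 15: x=-0.453, v=-2.987, θ₁=0.462, ω₁=4.235, θ₂=0.519, ω₂=1.238
apply F[15]=-15.000 → step 16: x=-0.514, v=-3.156, θ₁=0.550, ω₁=4.602, θ₂=0.544, ω₂=1.228
apply F[16]=-15.000 → step 17: x=-0.579, v=-3.309, θ₁=0.646, ω₁=4.946, θ₂=0.569, ω₂=1.251
apply F[17]=-15.000 → step 18: x=-0.646, v=-3.445, θ₁=0.748, ω₁=5.252, θ₂=0.594, ω₂=1.330
apply F[18]=-15.000 → step 19: x=-0.716, v=-3.560, θ₁=0.856, ω₁=5.515, θ₂=0.622, ω₂=1.482
apply F[19]=-15.000 → step 20: x=-0.789, v=-3.657, θ₁=0.968, ω₁=5.730, θ₂=0.654, ω₂=1.719
apply F[20]=-15.000 → step 21: x=-0.863, v=-3.737, θ₁=1.085, ω₁=5.898, θ₂=0.692, ω₂=2.047
apply F[21]=-15.000 → step 22: x=-0.938, v=-3.801, θ₁=1.204, ω₁=6.021, θ₂=0.737, ω₂=2.466
apply F[22]=-15.000 → step 23: x=-1.015, v=-3.853, θ₁=1.325, ω₁=6.101, θ₂=0.791, ω₂=2.969
apply F[23]=-15.000 → step 24: x=-1.092, v=-3.893, θ₁=1.448, ω₁=6.137, θ₂=0.856, ω₂=3.552
apply F[24]=-15.000 → step 25: x=-1.170, v=-3.925, θ₁=1.570, ω₁=6.125, θ₂=0.933, ω₂=4.205
apply F[25]=-15.000 → step 26: x=-1.249, v=-3.951, θ₁=1.692, ω₁=6.059, θ₂=1.025, ω₂=4.921
apply F[26]=-15.000 → step 27: x=-1.328, v=-3.971, θ₁=1.812, ω₁=5.929, θ₂=1.131, ω₂=5.688
apply F[27]=-15.000 → step 28: x=-1.408, v=-3.989, θ₁=1.929, ω₁=5.725, θ₂=1.252, ω₂=6.496
apply F[28]=-15.000 → step 29: x=-1.488, v=-4.005, θ₁=2.041, ω₁=5.442, θ₂=1.391, ω₂=7.331
apply F[29]=-15.000 → step 30: x=-1.568, v=-4.019, θ₁=2.146, ω₁=5.081, θ₂=1.546, ω₂=8.180
apply F[30]=-15.000 → step 31: x=-1.648, v=-4.029, θ₁=2.244, ω₁=4.658, θ₂=1.718, ω₂=9.020
Max |angle| over trajectory = 2.244 rad; bound = 1.458 → exceeded.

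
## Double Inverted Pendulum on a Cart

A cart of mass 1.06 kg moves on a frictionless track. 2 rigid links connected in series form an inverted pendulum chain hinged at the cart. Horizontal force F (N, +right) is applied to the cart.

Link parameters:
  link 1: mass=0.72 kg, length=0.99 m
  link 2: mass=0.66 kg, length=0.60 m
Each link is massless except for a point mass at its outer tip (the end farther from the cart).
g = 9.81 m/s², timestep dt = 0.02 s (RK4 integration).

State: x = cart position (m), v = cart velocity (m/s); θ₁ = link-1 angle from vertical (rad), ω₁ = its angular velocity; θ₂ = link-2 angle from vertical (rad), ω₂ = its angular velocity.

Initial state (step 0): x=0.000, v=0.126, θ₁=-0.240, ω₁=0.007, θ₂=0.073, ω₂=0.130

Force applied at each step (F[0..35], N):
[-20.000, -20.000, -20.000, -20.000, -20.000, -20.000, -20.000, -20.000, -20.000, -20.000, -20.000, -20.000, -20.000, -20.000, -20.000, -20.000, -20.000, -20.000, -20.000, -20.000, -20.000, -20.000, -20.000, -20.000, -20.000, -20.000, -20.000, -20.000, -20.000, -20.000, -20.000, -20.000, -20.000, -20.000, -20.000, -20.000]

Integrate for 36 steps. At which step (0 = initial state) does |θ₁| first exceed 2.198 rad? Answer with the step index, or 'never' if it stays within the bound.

apply F[0]=-20.000 → step 1: x=-0.001, v=-0.177, θ₁=-0.238, ω₁=0.192, θ₂=0.078, ω₂=0.368
apply F[1]=-20.000 → step 2: x=-0.007, v=-0.482, θ₁=-0.232, ω₁=0.381, θ₂=0.088, ω₂=0.605
apply F[2]=-20.000 → step 3: x=-0.020, v=-0.791, θ₁=-0.223, ω₁=0.576, θ₂=0.102, ω₂=0.840
apply F[3]=-20.000 → step 4: x=-0.039, v=-1.106, θ₁=-0.209, ω₁=0.783, θ₂=0.121, ω₂=1.070
apply F[4]=-20.000 → step 5: x=-0.064, v=-1.428, θ₁=-0.191, ω₁=1.004, θ₂=0.145, ω₂=1.292
apply F[5]=-20.000 → step 6: x=-0.096, v=-1.760, θ₁=-0.169, ω₁=1.245, θ₂=0.173, ω₂=1.501
apply F[6]=-20.000 → step 7: x=-0.135, v=-2.101, θ₁=-0.141, ω₁=1.508, θ₂=0.205, ω₂=1.692
apply F[7]=-20.000 → step 8: x=-0.180, v=-2.454, θ₁=-0.108, ω₁=1.798, θ₂=0.240, ω₂=1.857
apply F[8]=-20.000 → step 9: x=-0.233, v=-2.817, θ₁=-0.069, ω₁=2.117, θ₂=0.279, ω₂=1.987
apply F[9]=-20.000 → step 10: x=-0.293, v=-3.190, θ₁=-0.023, ω₁=2.469, θ₂=0.320, ω₂=2.072
apply F[10]=-20.000 → step 11: x=-0.360, v=-3.567, θ₁=0.030, ω₁=2.850, θ₂=0.361, ω₂=2.102
apply F[11]=-20.000 → step 12: x=-0.436, v=-3.941, θ₁=0.091, ω₁=3.256, θ₂=0.403, ω₂=2.070
apply F[12]=-20.000 → step 13: x=-0.518, v=-4.301, θ₁=0.160, ω₁=3.676, θ₂=0.444, ω₂=1.974
apply F[13]=-20.000 → step 14: x=-0.607, v=-4.632, θ₁=0.238, ω₁=4.089, θ₂=0.482, ω₂=1.824
apply F[14]=-20.000 → step 15: x=-0.703, v=-4.915, θ₁=0.323, ω₁=4.474, θ₂=0.517, ω₂=1.645
apply F[15]=-20.000 → step 16: x=-0.804, v=-5.137, θ₁=0.416, ω₁=4.805, θ₂=0.548, ω₂=1.475
apply F[16]=-20.000 → step 17: x=-0.908, v=-5.290, θ₁=0.515, ω₁=5.067, θ₂=0.576, ω₂=1.358
apply F[17]=-20.000 → step 18: x=-1.015, v=-5.375, θ₁=0.618, ω₁=5.255, θ₂=0.603, ω₂=1.328
apply F[18]=-20.000 → step 19: x=-1.123, v=-5.402, θ₁=0.725, ω₁=5.377, θ₂=0.630, ω₂=1.404
apply F[19]=-20.000 → step 20: x=-1.230, v=-5.383, θ₁=0.833, ω₁=5.448, θ₂=0.659, ω₂=1.590
apply F[20]=-20.000 → step 21: x=-1.338, v=-5.330, θ₁=0.943, ω₁=5.484, θ₂=0.694, ω₂=1.876
apply F[21]=-20.000 → step 22: x=-1.444, v=-5.251, θ₁=1.052, ω₁=5.496, θ₂=0.735, ω₂=2.249
apply F[22]=-20.000 → step 23: x=-1.548, v=-5.151, θ₁=1.162, ω₁=5.495, θ₂=0.784, ω₂=2.696
apply F[23]=-20.000 → step 24: x=-1.649, v=-5.033, θ₁=1.272, ω₁=5.484, θ₂=0.843, ω₂=3.206
apply F[24]=-20.000 → step 25: x=-1.749, v=-4.897, θ₁=1.382, ω₁=5.465, θ₂=0.913, ω₂=3.770
apply F[25]=-20.000 → step 26: x=-1.845, v=-4.743, θ₁=1.491, ω₁=5.438, θ₂=0.994, ω₂=4.382
apply F[26]=-20.000 → step 27: x=-1.938, v=-4.569, θ₁=1.599, ω₁=5.404, θ₂=1.089, ω₂=5.037
apply F[27]=-20.000 → step 28: x=-2.028, v=-4.373, θ₁=1.707, ω₁=5.361, θ₂=1.196, ω₂=5.729
apply F[28]=-20.000 → step 29: x=-2.113, v=-4.151, θ₁=1.814, ω₁=5.310, θ₂=1.318, ω₂=6.453
apply F[29]=-20.000 → step 30: x=-2.194, v=-3.898, θ₁=1.919, ω₁=5.257, θ₂=1.454, ω₂=7.201
apply F[30]=-20.000 → step 31: x=-2.269, v=-3.608, θ₁=2.024, ω₁=5.212, θ₂=1.606, ω₂=7.962
apply F[31]=-20.000 → step 32: x=-2.338, v=-3.273, θ₁=2.128, ω₁=5.195, θ₂=1.773, ω₂=8.716
apply F[32]=-20.000 → step 33: x=-2.399, v=-2.886, θ₁=2.232, ω₁=5.237, θ₂=1.954, ω₂=9.429
apply F[33]=-20.000 → step 34: x=-2.453, v=-2.440, θ₁=2.338, ω₁=5.380, θ₂=2.149, ω₂=10.046
apply F[34]=-20.000 → step 35: x=-2.497, v=-1.942, θ₁=2.448, ω₁=5.672, θ₂=2.355, ω₂=10.486
apply F[35]=-20.000 → step 36: x=-2.530, v=-1.416, θ₁=2.566, ω₁=6.140, θ₂=2.567, ω₂=10.651
|θ₁| = 2.232 > 2.198 first at step 33.

Answer: 33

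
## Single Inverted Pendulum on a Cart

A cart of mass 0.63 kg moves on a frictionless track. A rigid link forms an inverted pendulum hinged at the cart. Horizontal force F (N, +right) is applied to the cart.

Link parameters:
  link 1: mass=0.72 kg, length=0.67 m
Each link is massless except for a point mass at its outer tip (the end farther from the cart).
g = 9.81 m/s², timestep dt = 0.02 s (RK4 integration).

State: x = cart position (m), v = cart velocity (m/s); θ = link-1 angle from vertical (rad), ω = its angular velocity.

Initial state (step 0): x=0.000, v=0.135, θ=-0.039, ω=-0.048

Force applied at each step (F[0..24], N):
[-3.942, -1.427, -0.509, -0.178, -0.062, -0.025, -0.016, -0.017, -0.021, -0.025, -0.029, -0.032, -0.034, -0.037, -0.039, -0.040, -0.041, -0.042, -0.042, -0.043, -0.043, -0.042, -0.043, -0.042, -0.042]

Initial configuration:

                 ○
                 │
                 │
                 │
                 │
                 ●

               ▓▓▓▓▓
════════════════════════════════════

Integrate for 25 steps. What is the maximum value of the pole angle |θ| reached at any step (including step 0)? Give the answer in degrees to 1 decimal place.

Answer: 2.2°

Derivation:
apply F[0]=-3.942 → step 1: x=0.002, v=0.019, θ=-0.038, ω=0.114
apply F[1]=-1.427 → step 2: x=0.002, v=-0.018, θ=-0.036, ω=0.158
apply F[2]=-0.509 → step 3: x=0.001, v=-0.027, θ=-0.032, ω=0.161
apply F[3]=-0.178 → step 4: x=0.001, v=-0.025, θ=-0.029, ω=0.150
apply F[4]=-0.062 → step 5: x=0.000, v=-0.021, θ=-0.026, ω=0.136
apply F[5]=-0.025 → step 6: x=-0.000, v=-0.016, θ=-0.024, ω=0.121
apply F[6]=-0.016 → step 7: x=-0.001, v=-0.012, θ=-0.022, ω=0.107
apply F[7]=-0.017 → step 8: x=-0.001, v=-0.008, θ=-0.020, ω=0.095
apply F[8]=-0.021 → step 9: x=-0.001, v=-0.004, θ=-0.018, ω=0.085
apply F[9]=-0.025 → step 10: x=-0.001, v=-0.001, θ=-0.016, ω=0.075
apply F[10]=-0.029 → step 11: x=-0.001, v=0.001, θ=-0.015, ω=0.067
apply F[11]=-0.032 → step 12: x=-0.001, v=0.004, θ=-0.014, ω=0.059
apply F[12]=-0.034 → step 13: x=-0.001, v=0.005, θ=-0.012, ω=0.053
apply F[13]=-0.037 → step 14: x=-0.001, v=0.007, θ=-0.011, ω=0.047
apply F[14]=-0.039 → step 15: x=-0.000, v=0.008, θ=-0.011, ω=0.042
apply F[15]=-0.040 → step 16: x=-0.000, v=0.009, θ=-0.010, ω=0.038
apply F[16]=-0.041 → step 17: x=-0.000, v=0.010, θ=-0.009, ω=0.034
apply F[17]=-0.042 → step 18: x=0.000, v=0.010, θ=-0.008, ω=0.030
apply F[18]=-0.042 → step 19: x=0.000, v=0.011, θ=-0.008, ω=0.027
apply F[19]=-0.043 → step 20: x=0.001, v=0.011, θ=-0.007, ω=0.025
apply F[20]=-0.043 → step 21: x=0.001, v=0.011, θ=-0.007, ω=0.022
apply F[21]=-0.042 → step 22: x=0.001, v=0.012, θ=-0.006, ω=0.020
apply F[22]=-0.043 → step 23: x=0.001, v=0.012, θ=-0.006, ω=0.018
apply F[23]=-0.042 → step 24: x=0.001, v=0.012, θ=-0.006, ω=0.017
apply F[24]=-0.042 → step 25: x=0.002, v=0.012, θ=-0.005, ω=0.015
Max |angle| over trajectory = 0.039 rad = 2.2°.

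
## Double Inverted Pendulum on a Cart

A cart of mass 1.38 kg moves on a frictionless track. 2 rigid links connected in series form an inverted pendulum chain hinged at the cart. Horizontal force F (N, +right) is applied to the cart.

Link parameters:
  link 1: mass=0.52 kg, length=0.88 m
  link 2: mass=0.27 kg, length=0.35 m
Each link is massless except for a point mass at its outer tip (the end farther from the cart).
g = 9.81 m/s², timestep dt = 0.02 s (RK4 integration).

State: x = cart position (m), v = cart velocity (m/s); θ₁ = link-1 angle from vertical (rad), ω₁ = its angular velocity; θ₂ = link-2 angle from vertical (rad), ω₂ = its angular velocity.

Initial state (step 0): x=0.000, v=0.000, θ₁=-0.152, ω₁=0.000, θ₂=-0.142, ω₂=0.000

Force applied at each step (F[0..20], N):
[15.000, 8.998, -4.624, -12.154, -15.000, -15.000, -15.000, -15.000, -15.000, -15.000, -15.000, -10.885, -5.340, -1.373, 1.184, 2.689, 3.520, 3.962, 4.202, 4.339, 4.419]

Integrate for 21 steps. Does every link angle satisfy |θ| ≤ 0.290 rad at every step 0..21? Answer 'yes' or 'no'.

Answer: yes

Derivation:
apply F[0]=+15.000 → step 1: x=0.002, v=0.231, θ₁=-0.155, ω₁=-0.295, θ₂=-0.142, ω₂=0.008
apply F[1]=+8.998 → step 2: x=0.008, v=0.377, θ₁=-0.163, ω₁=-0.495, θ₂=-0.142, ω₂=0.020
apply F[2]=-4.624 → step 3: x=0.015, v=0.329, θ₁=-0.173, ω₁=-0.481, θ₂=-0.141, ω₂=0.042
apply F[3]=-12.154 → step 4: x=0.020, v=0.174, θ₁=-0.181, ω₁=-0.353, θ₂=-0.140, ω₂=0.077
apply F[4]=-15.000 → step 5: x=0.022, v=-0.019, θ₁=-0.186, ω₁=-0.183, θ₂=-0.138, ω₂=0.121
apply F[5]=-15.000 → step 6: x=0.020, v=-0.212, θ₁=-0.188, ω₁=-0.016, θ₂=-0.135, ω₂=0.171
apply F[6]=-15.000 → step 7: x=0.014, v=-0.405, θ₁=-0.187, ω₁=0.151, θ₂=-0.131, ω₂=0.225
apply F[7]=-15.000 → step 8: x=0.003, v=-0.599, θ₁=-0.182, ω₁=0.318, θ₂=-0.126, ω₂=0.281
apply F[8]=-15.000 → step 9: x=-0.010, v=-0.793, θ₁=-0.174, ω₁=0.489, θ₂=-0.120, ω₂=0.335
apply F[9]=-15.000 → step 10: x=-0.028, v=-0.990, θ₁=-0.163, ω₁=0.665, θ₂=-0.113, ω₂=0.385
apply F[10]=-15.000 → step 11: x=-0.050, v=-1.188, θ₁=-0.148, ω₁=0.847, θ₂=-0.104, ω₂=0.428
apply F[11]=-10.885 → step 12: x=-0.075, v=-1.330, θ₁=-0.129, ω₁=0.972, θ₂=-0.096, ω₂=0.461
apply F[12]=-5.340 → step 13: x=-0.102, v=-1.395, θ₁=-0.109, ω₁=1.015, θ₂=-0.086, ω₂=0.484
apply F[13]=-1.373 → step 14: x=-0.130, v=-1.405, θ₁=-0.089, ω₁=1.002, θ₂=-0.076, ω₂=0.498
apply F[14]=+1.184 → step 15: x=-0.158, v=-1.380, θ₁=-0.070, ω₁=0.955, θ₂=-0.066, ω₂=0.505
apply F[15]=+2.689 → step 16: x=-0.185, v=-1.335, θ₁=-0.051, ω₁=0.891, θ₂=-0.056, ω₂=0.504
apply F[16]=+3.520 → step 17: x=-0.212, v=-1.279, θ₁=-0.034, ω₁=0.819, θ₂=-0.046, ω₂=0.497
apply F[17]=+3.962 → step 18: x=-0.237, v=-1.219, θ₁=-0.019, ω₁=0.746, θ₂=-0.036, ω₂=0.486
apply F[18]=+4.202 → step 19: x=-0.260, v=-1.157, θ₁=-0.004, ω₁=0.676, θ₂=-0.027, ω₂=0.469
apply F[19]=+4.339 → step 20: x=-0.283, v=-1.094, θ₁=0.008, ω₁=0.607, θ₂=-0.018, ω₂=0.450
apply F[20]=+4.419 → step 21: x=-0.304, v=-1.032, θ₁=0.020, ω₁=0.543, θ₂=-0.009, ω₂=0.427
Max |angle| over trajectory = 0.188 rad; bound = 0.290 → within bound.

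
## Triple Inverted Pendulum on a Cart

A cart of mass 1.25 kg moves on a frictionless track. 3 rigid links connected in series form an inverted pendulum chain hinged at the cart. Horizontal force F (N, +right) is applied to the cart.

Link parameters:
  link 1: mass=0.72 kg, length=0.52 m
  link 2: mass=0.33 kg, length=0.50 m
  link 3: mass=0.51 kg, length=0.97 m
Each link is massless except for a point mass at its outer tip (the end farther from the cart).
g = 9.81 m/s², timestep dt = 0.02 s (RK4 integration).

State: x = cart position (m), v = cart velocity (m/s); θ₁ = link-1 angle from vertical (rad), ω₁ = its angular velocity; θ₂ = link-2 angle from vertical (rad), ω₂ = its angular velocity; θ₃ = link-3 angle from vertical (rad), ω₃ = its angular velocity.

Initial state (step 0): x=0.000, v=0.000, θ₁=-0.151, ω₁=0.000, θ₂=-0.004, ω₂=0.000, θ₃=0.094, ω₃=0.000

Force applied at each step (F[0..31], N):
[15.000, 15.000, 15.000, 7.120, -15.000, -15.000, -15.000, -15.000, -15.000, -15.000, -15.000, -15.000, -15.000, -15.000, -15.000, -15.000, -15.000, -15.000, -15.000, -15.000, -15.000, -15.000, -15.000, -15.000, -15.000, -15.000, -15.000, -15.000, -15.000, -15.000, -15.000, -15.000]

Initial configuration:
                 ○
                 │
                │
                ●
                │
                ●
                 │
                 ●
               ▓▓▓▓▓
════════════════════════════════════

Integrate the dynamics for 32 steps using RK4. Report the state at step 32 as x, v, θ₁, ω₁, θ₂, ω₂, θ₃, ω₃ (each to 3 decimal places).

Answer: x=-0.621, v=-2.754, θ₁=-1.296, ω₁=-2.648, θ₂=2.109, ω₂=3.504, θ₃=0.835, ω₃=5.177

Derivation:
apply F[0]=+15.000 → step 1: x=0.003, v=0.268, θ₁=-0.157, ω₁=-0.615, θ₂=-0.003, ω₂=0.051, θ₃=0.094, ω₃=0.037
apply F[1]=+15.000 → step 2: x=0.011, v=0.536, θ₁=-0.176, ω₁=-1.233, θ₂=-0.002, ω₂=0.106, θ₃=0.095, ω₃=0.071
apply F[2]=+15.000 → step 3: x=0.024, v=0.802, θ₁=-0.206, ω₁=-1.853, θ₂=0.001, ω₂=0.164, θ₃=0.097, ω₃=0.099
apply F[3]=+7.120 → step 4: x=0.042, v=0.946, θ₁=-0.248, ω₁=-2.259, θ₂=0.005, ω₂=0.239, θ₃=0.099, ω₃=0.124
apply F[4]=-15.000 → step 5: x=0.059, v=0.763, θ₁=-0.291, ω₁=-2.121, θ₂=0.011, ω₂=0.396, θ₃=0.102, ω₃=0.164
apply F[5]=-15.000 → step 6: x=0.072, v=0.589, θ₁=-0.333, ω₁=-2.034, θ₂=0.021, ω₂=0.592, θ₃=0.106, ω₃=0.202
apply F[6]=-15.000 → step 7: x=0.082, v=0.422, θ₁=-0.373, ω₁=-1.991, θ₂=0.035, ω₂=0.826, θ₃=0.110, ω₃=0.234
apply F[7]=-15.000 → step 8: x=0.089, v=0.259, θ₁=-0.413, ω₁=-1.983, θ₂=0.054, ω₂=1.095, θ₃=0.115, ω₃=0.260
apply F[8]=-15.000 → step 9: x=0.093, v=0.100, θ₁=-0.452, ω₁=-2.000, θ₂=0.079, ω₂=1.394, θ₃=0.121, ω₃=0.277
apply F[9]=-15.000 → step 10: x=0.093, v=-0.058, θ₁=-0.493, ω₁=-2.033, θ₂=0.110, ω₂=1.720, θ₃=0.126, ω₃=0.286
apply F[10]=-15.000 → step 11: x=0.090, v=-0.216, θ₁=-0.534, ω₁=-2.073, θ₂=0.148, ω₂=2.065, θ₃=0.132, ω₃=0.286
apply F[11]=-15.000 → step 12: x=0.084, v=-0.376, θ₁=-0.576, ω₁=-2.111, θ₂=0.193, ω₂=2.422, θ₃=0.138, ω₃=0.280
apply F[12]=-15.000 → step 13: x=0.075, v=-0.538, θ₁=-0.618, ω₁=-2.139, θ₂=0.245, ω₂=2.784, θ₃=0.143, ω₃=0.271
apply F[13]=-15.000 → step 14: x=0.063, v=-0.701, θ₁=-0.661, ω₁=-2.150, θ₂=0.304, ω₂=3.144, θ₃=0.149, ω₃=0.264
apply F[14]=-15.000 → step 15: x=0.047, v=-0.866, θ₁=-0.704, ω₁=-2.140, θ₂=0.371, ω₂=3.497, θ₃=0.154, ω₃=0.265
apply F[15]=-15.000 → step 16: x=0.028, v=-1.030, θ₁=-0.747, ω₁=-2.108, θ₂=0.444, ω₂=3.837, θ₃=0.159, ω₃=0.280
apply F[16]=-15.000 → step 17: x=0.006, v=-1.193, θ₁=-0.788, ω₁=-2.052, θ₂=0.524, ω₂=4.163, θ₃=0.165, ω₃=0.316
apply F[17]=-15.000 → step 18: x=-0.019, v=-1.352, θ₁=-0.829, ω₁=-1.976, θ₂=0.610, ω₂=4.474, θ₃=0.172, ω₃=0.380
apply F[18]=-15.000 → step 19: x=-0.048, v=-1.505, θ₁=-0.867, ω₁=-1.883, θ₂=0.703, ω₂=4.768, θ₃=0.181, ω₃=0.478
apply F[19]=-15.000 → step 20: x=-0.080, v=-1.652, θ₁=-0.904, ω₁=-1.776, θ₂=0.801, ω₂=5.046, θ₃=0.192, ω₃=0.618
apply F[20]=-15.000 → step 21: x=-0.114, v=-1.789, θ₁=-0.938, ω₁=-1.662, θ₂=0.905, ω₂=5.305, θ₃=0.206, ω₃=0.803
apply F[21]=-15.000 → step 22: x=-0.151, v=-1.915, θ₁=-0.970, ω₁=-1.549, θ₂=1.013, ω₂=5.542, θ₃=0.224, ω₃=1.040
apply F[22]=-15.000 → step 23: x=-0.191, v=-2.029, θ₁=-1.000, ω₁=-1.444, θ₂=1.126, ω₂=5.750, θ₃=0.248, ω₃=1.331
apply F[23]=-15.000 → step 24: x=-0.232, v=-2.131, θ₁=-1.028, ω₁=-1.360, θ₂=1.243, ω₂=5.918, θ₃=0.278, ω₃=1.679
apply F[24]=-15.000 → step 25: x=-0.276, v=-2.219, θ₁=-1.055, ω₁=-1.310, θ₂=1.362, ω₂=6.031, θ₃=0.315, ω₃=2.080
apply F[25]=-15.000 → step 26: x=-0.321, v=-2.296, θ₁=-1.081, ω₁=-1.306, θ₂=1.483, ω₂=6.065, θ₃=0.361, ω₃=2.529
apply F[26]=-15.000 → step 27: x=-0.367, v=-2.363, θ₁=-1.107, ω₁=-1.365, θ₂=1.604, ω₂=5.995, θ₃=0.417, ω₃=3.012
apply F[27]=-15.000 → step 28: x=-0.415, v=-2.426, θ₁=-1.136, ω₁=-1.494, θ₂=1.722, ω₂=5.794, θ₃=0.482, ω₃=3.509
apply F[28]=-15.000 → step 29: x=-0.465, v=-2.491, θ₁=-1.168, ω₁=-1.696, θ₂=1.835, ω₂=5.443, θ₃=0.557, ω₃=3.995
apply F[29]=-15.000 → step 30: x=-0.515, v=-2.563, θ₁=-1.204, ω₁=-1.966, θ₂=1.939, ω₂=4.934, θ₃=0.641, ω₃=4.446
apply F[30]=-15.000 → step 31: x=-0.567, v=-2.650, θ₁=-1.247, ω₁=-2.288, θ₂=2.031, ω₂=4.280, θ₃=0.734, ω₃=4.842
apply F[31]=-15.000 → step 32: x=-0.621, v=-2.754, θ₁=-1.296, ω₁=-2.648, θ₂=2.109, ω₂=3.504, θ₃=0.835, ω₃=5.177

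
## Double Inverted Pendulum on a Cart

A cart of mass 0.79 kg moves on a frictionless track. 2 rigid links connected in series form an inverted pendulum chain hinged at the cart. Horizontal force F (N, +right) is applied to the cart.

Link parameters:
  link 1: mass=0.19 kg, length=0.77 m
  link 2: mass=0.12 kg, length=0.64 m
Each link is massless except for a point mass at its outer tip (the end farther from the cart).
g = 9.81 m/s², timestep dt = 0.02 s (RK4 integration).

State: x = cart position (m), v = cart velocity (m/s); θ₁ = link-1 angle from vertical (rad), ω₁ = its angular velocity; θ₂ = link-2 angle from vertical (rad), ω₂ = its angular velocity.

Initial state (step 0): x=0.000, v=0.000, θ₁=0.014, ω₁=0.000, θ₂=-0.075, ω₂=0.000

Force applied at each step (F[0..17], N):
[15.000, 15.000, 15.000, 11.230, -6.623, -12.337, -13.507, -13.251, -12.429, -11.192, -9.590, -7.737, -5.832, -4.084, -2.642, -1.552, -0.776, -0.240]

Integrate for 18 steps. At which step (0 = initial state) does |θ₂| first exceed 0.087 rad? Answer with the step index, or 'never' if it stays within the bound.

apply F[0]=+15.000 → step 1: x=0.004, v=0.379, θ₁=0.009, ω₁=-0.475, θ₂=-0.075, ω₂=-0.044
apply F[1]=+15.000 → step 2: x=0.015, v=0.758, θ₁=-0.005, ω₁=-0.954, θ₂=-0.077, ω₂=-0.082
apply F[2]=+15.000 → step 3: x=0.034, v=1.139, θ₁=-0.029, ω₁=-1.445, θ₂=-0.079, ω₂=-0.109
apply F[3]=+11.230 → step 4: x=0.060, v=1.426, θ₁=-0.062, ω₁=-1.824, θ₂=-0.081, ω₂=-0.121
apply F[4]=-6.623 → step 5: x=0.087, v=1.263, θ₁=-0.096, ω₁=-1.633, θ₂=-0.083, ω₂=-0.123
apply F[5]=-12.337 → step 6: x=0.109, v=0.959, θ₁=-0.125, ω₁=-1.274, θ₂=-0.086, ω₂=-0.109
apply F[6]=-13.507 → step 7: x=0.125, v=0.629, θ₁=-0.147, ω₁=-0.893, θ₂=-0.088, ω₂=-0.081
apply F[7]=-13.251 → step 8: x=0.134, v=0.308, θ₁=-0.161, ω₁=-0.532, θ₂=-0.089, ω₂=-0.041
apply F[8]=-12.429 → step 9: x=0.137, v=0.009, θ₁=-0.168, ω₁=-0.206, θ₂=-0.089, ω₂=0.005
apply F[9]=-11.192 → step 10: x=0.135, v=-0.259, θ₁=-0.170, ω₁=0.078, θ₂=-0.089, ω₂=0.054
apply F[10]=-9.590 → step 11: x=0.127, v=-0.486, θ₁=-0.166, ω₁=0.312, θ₂=-0.087, ω₂=0.101
apply F[11]=-7.737 → step 12: x=0.116, v=-0.668, θ₁=-0.158, ω₁=0.490, θ₂=-0.085, ω₂=0.143
apply F[12]=-5.832 → step 13: x=0.101, v=-0.804, θ₁=-0.147, ω₁=0.613, θ₂=-0.081, ω₂=0.180
apply F[13]=-4.084 → step 14: x=0.084, v=-0.896, θ₁=-0.134, ω₁=0.686, θ₂=-0.078, ω₂=0.211
apply F[14]=-2.642 → step 15: x=0.066, v=-0.953, θ₁=-0.120, ω₁=0.720, θ₂=-0.073, ω₂=0.237
apply F[15]=-1.552 → step 16: x=0.046, v=-0.984, θ₁=-0.105, ω₁=0.724, θ₂=-0.068, ω₂=0.257
apply F[16]=-0.776 → step 17: x=0.026, v=-0.997, θ₁=-0.091, ω₁=0.710, θ₂=-0.063, ω₂=0.273
apply F[17]=-0.240 → step 18: x=0.007, v=-0.996, θ₁=-0.077, ω₁=0.685, θ₂=-0.057, ω₂=0.284
|θ₂| = 0.088 > 0.087 first at step 7.

Answer: 7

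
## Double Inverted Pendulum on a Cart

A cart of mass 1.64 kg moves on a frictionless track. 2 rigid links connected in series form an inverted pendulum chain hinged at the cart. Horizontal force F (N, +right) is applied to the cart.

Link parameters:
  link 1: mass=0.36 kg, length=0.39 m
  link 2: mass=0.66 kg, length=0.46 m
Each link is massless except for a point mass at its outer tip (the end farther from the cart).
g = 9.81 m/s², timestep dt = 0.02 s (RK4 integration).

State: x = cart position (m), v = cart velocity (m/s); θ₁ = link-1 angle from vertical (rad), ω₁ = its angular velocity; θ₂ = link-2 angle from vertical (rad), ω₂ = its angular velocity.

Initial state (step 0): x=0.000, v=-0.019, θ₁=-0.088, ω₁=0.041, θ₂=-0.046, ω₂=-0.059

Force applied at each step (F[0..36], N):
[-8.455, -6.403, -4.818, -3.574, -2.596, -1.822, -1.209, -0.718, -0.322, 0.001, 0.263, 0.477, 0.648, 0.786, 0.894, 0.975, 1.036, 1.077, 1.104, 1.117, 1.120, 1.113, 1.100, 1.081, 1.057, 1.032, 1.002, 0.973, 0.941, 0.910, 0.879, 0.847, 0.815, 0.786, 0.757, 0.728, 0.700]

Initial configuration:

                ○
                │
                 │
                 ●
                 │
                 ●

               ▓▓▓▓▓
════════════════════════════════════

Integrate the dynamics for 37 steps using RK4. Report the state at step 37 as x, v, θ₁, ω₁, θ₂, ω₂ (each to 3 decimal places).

apply F[0]=-8.455 → step 1: x=-0.001, v=-0.111, θ₁=-0.086, ω₁=0.194, θ₂=-0.047, ω₂=-0.008
apply F[1]=-6.403 → step 2: x=-0.004, v=-0.179, θ₁=-0.081, ω₁=0.290, θ₂=-0.046, ω₂=0.037
apply F[2]=-4.818 → step 3: x=-0.008, v=-0.228, θ₁=-0.074, ω₁=0.347, θ₂=-0.045, ω₂=0.076
apply F[3]=-3.574 → step 4: x=-0.013, v=-0.263, θ₁=-0.067, ω₁=0.376, θ₂=-0.043, ω₂=0.108
apply F[4]=-2.596 → step 5: x=-0.019, v=-0.287, θ₁=-0.060, ω₁=0.386, θ₂=-0.041, ω₂=0.134
apply F[5]=-1.822 → step 6: x=-0.025, v=-0.302, θ₁=-0.052, ω₁=0.383, θ₂=-0.038, ω₂=0.154
apply F[6]=-1.209 → step 7: x=-0.031, v=-0.311, θ₁=-0.044, ω₁=0.371, θ₂=-0.035, ω₂=0.168
apply F[7]=-0.718 → step 8: x=-0.037, v=-0.315, θ₁=-0.037, ω₁=0.353, θ₂=-0.031, ω₂=0.177
apply F[8]=-0.322 → step 9: x=-0.043, v=-0.315, θ₁=-0.030, ω₁=0.331, θ₂=-0.028, ω₂=0.182
apply F[9]=+0.001 → step 10: x=-0.050, v=-0.312, θ₁=-0.024, ω₁=0.308, θ₂=-0.024, ω₂=0.183
apply F[10]=+0.263 → step 11: x=-0.056, v=-0.306, θ₁=-0.018, ω₁=0.284, θ₂=-0.020, ω₂=0.182
apply F[11]=+0.477 → step 12: x=-0.062, v=-0.298, θ₁=-0.013, ω₁=0.260, θ₂=-0.017, ω₂=0.178
apply F[12]=+0.648 → step 13: x=-0.068, v=-0.289, θ₁=-0.008, ω₁=0.236, θ₂=-0.013, ω₂=0.172
apply F[13]=+0.786 → step 14: x=-0.073, v=-0.279, θ₁=-0.003, ω₁=0.212, θ₂=-0.010, ω₂=0.164
apply F[14]=+0.894 → step 15: x=-0.079, v=-0.268, θ₁=0.001, ω₁=0.190, θ₂=-0.007, ω₂=0.156
apply F[15]=+0.975 → step 16: x=-0.084, v=-0.256, θ₁=0.004, ω₁=0.169, θ₂=-0.004, ω₂=0.146
apply F[16]=+1.036 → step 17: x=-0.089, v=-0.244, θ₁=0.007, ω₁=0.149, θ₂=-0.001, ω₂=0.136
apply F[17]=+1.077 → step 18: x=-0.094, v=-0.232, θ₁=0.010, ω₁=0.130, θ₂=0.002, ω₂=0.126
apply F[18]=+1.104 → step 19: x=-0.098, v=-0.220, θ₁=0.013, ω₁=0.113, θ₂=0.004, ω₂=0.116
apply F[19]=+1.117 → step 20: x=-0.103, v=-0.208, θ₁=0.015, ω₁=0.097, θ₂=0.006, ω₂=0.105
apply F[20]=+1.120 → step 21: x=-0.107, v=-0.196, θ₁=0.017, ω₁=0.083, θ₂=0.008, ω₂=0.095
apply F[21]=+1.113 → step 22: x=-0.110, v=-0.185, θ₁=0.018, ω₁=0.069, θ₂=0.010, ω₂=0.086
apply F[22]=+1.100 → step 23: x=-0.114, v=-0.174, θ₁=0.019, ω₁=0.057, θ₂=0.012, ω₂=0.076
apply F[23]=+1.081 → step 24: x=-0.117, v=-0.163, θ₁=0.020, ω₁=0.047, θ₂=0.013, ω₂=0.067
apply F[24]=+1.057 → step 25: x=-0.121, v=-0.153, θ₁=0.021, ω₁=0.037, θ₂=0.014, ω₂=0.059
apply F[25]=+1.032 → step 26: x=-0.123, v=-0.143, θ₁=0.022, ω₁=0.029, θ₂=0.016, ω₂=0.051
apply F[26]=+1.002 → step 27: x=-0.126, v=-0.133, θ₁=0.022, ω₁=0.021, θ₂=0.016, ω₂=0.043
apply F[27]=+0.973 → step 28: x=-0.129, v=-0.124, θ₁=0.023, ω₁=0.014, θ₂=0.017, ω₂=0.036
apply F[28]=+0.941 → step 29: x=-0.131, v=-0.115, θ₁=0.023, ω₁=0.008, θ₂=0.018, ω₂=0.030
apply F[29]=+0.910 → step 30: x=-0.133, v=-0.107, θ₁=0.023, ω₁=0.003, θ₂=0.018, ω₂=0.024
apply F[30]=+0.879 → step 31: x=-0.135, v=-0.099, θ₁=0.023, ω₁=-0.001, θ₂=0.019, ω₂=0.019
apply F[31]=+0.847 → step 32: x=-0.137, v=-0.092, θ₁=0.023, ω₁=-0.005, θ₂=0.019, ω₂=0.014
apply F[32]=+0.815 → step 33: x=-0.139, v=-0.085, θ₁=0.023, ω₁=-0.008, θ₂=0.019, ω₂=0.009
apply F[33]=+0.786 → step 34: x=-0.141, v=-0.078, θ₁=0.023, ω₁=-0.011, θ₂=0.020, ω₂=0.006
apply F[34]=+0.757 → step 35: x=-0.142, v=-0.071, θ₁=0.022, ω₁=-0.014, θ₂=0.020, ω₂=0.002
apply F[35]=+0.728 → step 36: x=-0.144, v=-0.065, θ₁=0.022, ω₁=-0.016, θ₂=0.020, ω₂=-0.001
apply F[36]=+0.700 → step 37: x=-0.145, v=-0.059, θ₁=0.022, ω₁=-0.018, θ₂=0.020, ω₂=-0.004

Answer: x=-0.145, v=-0.059, θ₁=0.022, ω₁=-0.018, θ₂=0.020, ω₂=-0.004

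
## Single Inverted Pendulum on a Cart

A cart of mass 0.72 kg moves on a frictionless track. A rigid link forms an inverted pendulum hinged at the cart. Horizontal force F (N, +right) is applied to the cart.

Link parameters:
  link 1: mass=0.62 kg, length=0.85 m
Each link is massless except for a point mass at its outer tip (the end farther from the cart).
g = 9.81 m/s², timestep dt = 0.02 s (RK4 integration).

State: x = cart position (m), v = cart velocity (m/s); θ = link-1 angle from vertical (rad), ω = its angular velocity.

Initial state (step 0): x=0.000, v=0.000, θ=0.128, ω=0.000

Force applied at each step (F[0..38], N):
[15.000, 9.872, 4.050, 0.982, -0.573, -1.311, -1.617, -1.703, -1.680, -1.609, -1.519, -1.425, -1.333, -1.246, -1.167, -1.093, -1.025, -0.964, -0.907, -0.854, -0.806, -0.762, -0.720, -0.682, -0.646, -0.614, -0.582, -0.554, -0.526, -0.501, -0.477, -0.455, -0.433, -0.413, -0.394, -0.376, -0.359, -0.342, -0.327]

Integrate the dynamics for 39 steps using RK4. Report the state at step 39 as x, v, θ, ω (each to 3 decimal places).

Answer: x=0.200, v=-0.015, θ=-0.023, ω=0.035

Derivation:
apply F[0]=+15.000 → step 1: x=0.004, v=0.390, θ=0.124, ω=-0.426
apply F[1]=+9.872 → step 2: x=0.014, v=0.642, θ=0.113, ω=-0.693
apply F[2]=+4.050 → step 3: x=0.028, v=0.737, θ=0.098, ω=-0.780
apply F[3]=+0.982 → step 4: x=0.043, v=0.750, θ=0.082, ω=-0.774
apply F[4]=-0.573 → step 5: x=0.058, v=0.722, θ=0.067, ω=-0.724
apply F[5]=-1.311 → step 6: x=0.072, v=0.676, θ=0.054, ω=-0.656
apply F[6]=-1.617 → step 7: x=0.085, v=0.623, θ=0.041, ω=-0.584
apply F[7]=-1.703 → step 8: x=0.096, v=0.570, θ=0.030, ω=-0.513
apply F[8]=-1.680 → step 9: x=0.107, v=0.520, θ=0.021, ω=-0.448
apply F[9]=-1.609 → step 10: x=0.117, v=0.472, θ=0.012, ω=-0.388
apply F[10]=-1.519 → step 11: x=0.126, v=0.429, θ=0.005, ω=-0.335
apply F[11]=-1.425 → step 12: x=0.134, v=0.389, θ=-0.001, ω=-0.287
apply F[12]=-1.333 → step 13: x=0.142, v=0.352, θ=-0.007, ω=-0.246
apply F[13]=-1.246 → step 14: x=0.149, v=0.319, θ=-0.011, ω=-0.209
apply F[14]=-1.167 → step 15: x=0.155, v=0.289, θ=-0.015, ω=-0.176
apply F[15]=-1.093 → step 16: x=0.160, v=0.261, θ=-0.018, ω=-0.148
apply F[16]=-1.025 → step 17: x=0.165, v=0.236, θ=-0.021, ω=-0.122
apply F[17]=-0.964 → step 18: x=0.170, v=0.213, θ=-0.023, ω=-0.100
apply F[18]=-0.907 → step 19: x=0.174, v=0.192, θ=-0.025, ω=-0.081
apply F[19]=-0.854 → step 20: x=0.177, v=0.173, θ=-0.026, ω=-0.064
apply F[20]=-0.806 → step 21: x=0.181, v=0.155, θ=-0.027, ω=-0.050
apply F[21]=-0.762 → step 22: x=0.184, v=0.138, θ=-0.028, ω=-0.037
apply F[22]=-0.720 → step 23: x=0.186, v=0.123, θ=-0.029, ω=-0.025
apply F[23]=-0.682 → step 24: x=0.189, v=0.109, θ=-0.029, ω=-0.016
apply F[24]=-0.646 → step 25: x=0.191, v=0.096, θ=-0.030, ω=-0.007
apply F[25]=-0.614 → step 26: x=0.192, v=0.084, θ=-0.030, ω=0.000
apply F[26]=-0.582 → step 27: x=0.194, v=0.073, θ=-0.030, ω=0.006
apply F[27]=-0.554 → step 28: x=0.195, v=0.063, θ=-0.029, ω=0.012
apply F[28]=-0.526 → step 29: x=0.196, v=0.053, θ=-0.029, ω=0.016
apply F[29]=-0.501 → step 30: x=0.197, v=0.044, θ=-0.029, ω=0.020
apply F[30]=-0.477 → step 31: x=0.198, v=0.036, θ=-0.028, ω=0.023
apply F[31]=-0.455 → step 32: x=0.199, v=0.028, θ=-0.028, ω=0.026
apply F[32]=-0.433 → step 33: x=0.199, v=0.020, θ=-0.027, ω=0.029
apply F[33]=-0.413 → step 34: x=0.200, v=0.014, θ=-0.027, ω=0.030
apply F[34]=-0.394 → step 35: x=0.200, v=0.007, θ=-0.026, ω=0.032
apply F[35]=-0.376 → step 36: x=0.200, v=0.001, θ=-0.025, ω=0.033
apply F[36]=-0.359 → step 37: x=0.200, v=-0.005, θ=-0.025, ω=0.034
apply F[37]=-0.342 → step 38: x=0.200, v=-0.010, θ=-0.024, ω=0.035
apply F[38]=-0.327 → step 39: x=0.200, v=-0.015, θ=-0.023, ω=0.035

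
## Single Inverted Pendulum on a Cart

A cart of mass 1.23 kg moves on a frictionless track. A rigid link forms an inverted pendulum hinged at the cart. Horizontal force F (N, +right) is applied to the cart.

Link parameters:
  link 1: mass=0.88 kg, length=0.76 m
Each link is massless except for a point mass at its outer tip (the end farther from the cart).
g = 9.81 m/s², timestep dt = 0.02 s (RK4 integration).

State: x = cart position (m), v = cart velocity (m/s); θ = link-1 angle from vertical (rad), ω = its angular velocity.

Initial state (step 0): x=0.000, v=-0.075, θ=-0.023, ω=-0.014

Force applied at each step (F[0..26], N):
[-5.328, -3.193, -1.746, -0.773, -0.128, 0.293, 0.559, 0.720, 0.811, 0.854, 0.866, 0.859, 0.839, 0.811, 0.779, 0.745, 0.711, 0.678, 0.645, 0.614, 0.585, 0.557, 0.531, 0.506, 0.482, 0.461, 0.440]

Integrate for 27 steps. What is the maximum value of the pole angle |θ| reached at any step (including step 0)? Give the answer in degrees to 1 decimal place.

apply F[0]=-5.328 → step 1: x=-0.002, v=-0.158, θ=-0.022, ω=0.090
apply F[1]=-3.193 → step 2: x=-0.006, v=-0.207, θ=-0.020, ω=0.149
apply F[2]=-1.746 → step 3: x=-0.010, v=-0.233, θ=-0.017, ω=0.178
apply F[3]=-0.773 → step 4: x=-0.015, v=-0.244, θ=-0.013, ω=0.188
apply F[4]=-0.128 → step 5: x=-0.020, v=-0.244, θ=-0.009, ω=0.186
apply F[5]=+0.293 → step 6: x=-0.025, v=-0.238, θ=-0.006, ω=0.176
apply F[6]=+0.559 → step 7: x=-0.030, v=-0.229, θ=-0.002, ω=0.163
apply F[7]=+0.720 → step 8: x=-0.034, v=-0.217, θ=0.001, ω=0.147
apply F[8]=+0.811 → step 9: x=-0.038, v=-0.204, θ=0.004, ω=0.131
apply F[9]=+0.854 → step 10: x=-0.042, v=-0.191, θ=0.006, ω=0.115
apply F[10]=+0.866 → step 11: x=-0.046, v=-0.178, θ=0.008, ω=0.099
apply F[11]=+0.859 → step 12: x=-0.049, v=-0.165, θ=0.010, ω=0.085
apply F[12]=+0.839 → step 13: x=-0.052, v=-0.153, θ=0.012, ω=0.072
apply F[13]=+0.811 → step 14: x=-0.055, v=-0.142, θ=0.013, ω=0.060
apply F[14]=+0.779 → step 15: x=-0.058, v=-0.131, θ=0.014, ω=0.049
apply F[15]=+0.745 → step 16: x=-0.061, v=-0.121, θ=0.015, ω=0.040
apply F[16]=+0.711 → step 17: x=-0.063, v=-0.111, θ=0.016, ω=0.031
apply F[17]=+0.678 → step 18: x=-0.065, v=-0.103, θ=0.016, ω=0.024
apply F[18]=+0.645 → step 19: x=-0.067, v=-0.094, θ=0.017, ω=0.017
apply F[19]=+0.614 → step 20: x=-0.069, v=-0.087, θ=0.017, ω=0.012
apply F[20]=+0.585 → step 21: x=-0.071, v=-0.080, θ=0.017, ω=0.007
apply F[21]=+0.557 → step 22: x=-0.072, v=-0.073, θ=0.017, ω=0.002
apply F[22]=+0.531 → step 23: x=-0.073, v=-0.067, θ=0.017, ω=-0.001
apply F[23]=+0.506 → step 24: x=-0.075, v=-0.061, θ=0.017, ω=-0.005
apply F[24]=+0.482 → step 25: x=-0.076, v=-0.056, θ=0.017, ω=-0.007
apply F[25]=+0.461 → step 26: x=-0.077, v=-0.050, θ=0.017, ω=-0.010
apply F[26]=+0.440 → step 27: x=-0.078, v=-0.046, θ=0.017, ω=-0.012
Max |angle| over trajectory = 0.023 rad = 1.3°.

Answer: 1.3°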